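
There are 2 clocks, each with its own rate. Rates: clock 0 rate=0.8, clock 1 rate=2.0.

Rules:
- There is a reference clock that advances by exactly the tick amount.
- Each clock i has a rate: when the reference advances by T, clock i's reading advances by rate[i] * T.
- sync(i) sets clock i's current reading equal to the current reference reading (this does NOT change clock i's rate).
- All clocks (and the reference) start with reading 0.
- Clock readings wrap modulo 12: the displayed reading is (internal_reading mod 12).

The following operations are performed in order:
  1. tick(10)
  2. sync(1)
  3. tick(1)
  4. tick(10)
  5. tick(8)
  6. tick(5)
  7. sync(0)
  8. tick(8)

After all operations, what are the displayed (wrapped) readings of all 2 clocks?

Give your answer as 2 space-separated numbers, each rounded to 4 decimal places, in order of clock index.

After op 1 tick(10): ref=10.0000 raw=[8.0000 20.0000]
After op 2 sync(1): ref=10.0000 raw=[8.0000 10.0000]
After op 3 tick(1): ref=11.0000 raw=[8.8000 12.0000]
After op 4 tick(10): ref=21.0000 raw=[16.8000 32.0000]
After op 5 tick(8): ref=29.0000 raw=[23.2000 48.0000]
After op 6 tick(5): ref=34.0000 raw=[27.2000 58.0000]
After op 7 sync(0): ref=34.0000 raw=[34.0000 58.0000]
After op 8 tick(8): ref=42.0000 raw=[40.4000 74.0000]
Wrap final raw readings (mod 12): 40.4000 mod 12 = 4.4000; 74.0000 mod 12 = 2.0000

Answer: 4.4000 2.0000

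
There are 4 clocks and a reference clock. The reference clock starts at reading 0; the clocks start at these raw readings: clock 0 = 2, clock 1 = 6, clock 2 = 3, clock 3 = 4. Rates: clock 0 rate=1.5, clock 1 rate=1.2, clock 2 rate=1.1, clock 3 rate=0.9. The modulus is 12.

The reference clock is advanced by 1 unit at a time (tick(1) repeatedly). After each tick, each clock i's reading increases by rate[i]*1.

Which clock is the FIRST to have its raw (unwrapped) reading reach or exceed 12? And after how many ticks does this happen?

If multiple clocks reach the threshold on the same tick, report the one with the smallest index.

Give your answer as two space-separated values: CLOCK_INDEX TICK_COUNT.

Answer: 1 5

Derivation:
clock 0: start=2, rate=1.5, needs 12-2 = 10; ticks = ceil(10/1.5) = ceil(6.6667) = 7; reading at tick 7 = 2 + 1.5*7 = 12.5000
clock 1: start=6, rate=1.2, needs 12-6 = 6; ticks = ceil(6/1.2) = ceil(5.0000) = 5; reading at tick 5 = 6 + 1.2*5 = 12.0000
clock 2: start=3, rate=1.1, needs 12-3 = 9; ticks = ceil(9/1.1) = ceil(8.1818) = 9; reading at tick 9 = 3 + 1.1*9 = 12.9000
clock 3: start=4, rate=0.9, needs 12-4 = 8; ticks = ceil(8/0.9) = ceil(8.8889) = 9; reading at tick 9 = 4 + 0.9*9 = 12.1000
Minimum tick count = 5; winners = [1]; smallest index = 1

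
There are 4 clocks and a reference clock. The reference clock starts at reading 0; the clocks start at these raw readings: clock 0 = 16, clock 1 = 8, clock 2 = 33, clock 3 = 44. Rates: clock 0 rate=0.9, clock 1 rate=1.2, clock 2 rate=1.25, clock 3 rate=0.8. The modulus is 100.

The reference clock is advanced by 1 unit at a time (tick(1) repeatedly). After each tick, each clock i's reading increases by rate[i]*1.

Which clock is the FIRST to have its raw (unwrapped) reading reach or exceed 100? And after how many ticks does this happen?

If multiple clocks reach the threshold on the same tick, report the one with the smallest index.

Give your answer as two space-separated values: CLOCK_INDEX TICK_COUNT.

Answer: 2 54

Derivation:
clock 0: start=16, rate=0.9, needs 100-16 = 84; ticks = ceil(84/0.9) = ceil(93.3333) = 94; reading at tick 94 = 16 + 0.9*94 = 100.6000
clock 1: start=8, rate=1.2, needs 100-8 = 92; ticks = ceil(92/1.2) = ceil(76.6667) = 77; reading at tick 77 = 8 + 1.2*77 = 100.4000
clock 2: start=33, rate=1.25, needs 100-33 = 67; ticks = ceil(67/1.25) = ceil(53.6000) = 54; reading at tick 54 = 33 + 1.25*54 = 100.5000
clock 3: start=44, rate=0.8, needs 100-44 = 56; ticks = ceil(56/0.8) = ceil(70.0000) = 70; reading at tick 70 = 44 + 0.8*70 = 100.0000
Minimum tick count = 54; winners = [2]; smallest index = 2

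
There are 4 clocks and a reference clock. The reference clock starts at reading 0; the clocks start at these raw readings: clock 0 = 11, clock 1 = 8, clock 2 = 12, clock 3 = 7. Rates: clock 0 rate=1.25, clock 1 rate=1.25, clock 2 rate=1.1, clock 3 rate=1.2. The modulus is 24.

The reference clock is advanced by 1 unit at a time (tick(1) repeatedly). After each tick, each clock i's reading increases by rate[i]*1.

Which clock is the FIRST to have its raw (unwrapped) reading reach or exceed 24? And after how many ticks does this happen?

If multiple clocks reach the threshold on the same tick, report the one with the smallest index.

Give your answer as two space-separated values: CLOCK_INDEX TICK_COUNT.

clock 0: start=11, rate=1.25, needs 24-11 = 13; ticks = ceil(13/1.25) = ceil(10.4000) = 11; reading at tick 11 = 11 + 1.25*11 = 24.7500
clock 1: start=8, rate=1.25, needs 24-8 = 16; ticks = ceil(16/1.25) = ceil(12.8000) = 13; reading at tick 13 = 8 + 1.25*13 = 24.2500
clock 2: start=12, rate=1.1, needs 24-12 = 12; ticks = ceil(12/1.1) = ceil(10.9091) = 11; reading at tick 11 = 12 + 1.1*11 = 24.1000
clock 3: start=7, rate=1.2, needs 24-7 = 17; ticks = ceil(17/1.2) = ceil(14.1667) = 15; reading at tick 15 = 7 + 1.2*15 = 25.0000
Minimum tick count = 11; winners = [0, 2]; smallest index = 0

Answer: 0 11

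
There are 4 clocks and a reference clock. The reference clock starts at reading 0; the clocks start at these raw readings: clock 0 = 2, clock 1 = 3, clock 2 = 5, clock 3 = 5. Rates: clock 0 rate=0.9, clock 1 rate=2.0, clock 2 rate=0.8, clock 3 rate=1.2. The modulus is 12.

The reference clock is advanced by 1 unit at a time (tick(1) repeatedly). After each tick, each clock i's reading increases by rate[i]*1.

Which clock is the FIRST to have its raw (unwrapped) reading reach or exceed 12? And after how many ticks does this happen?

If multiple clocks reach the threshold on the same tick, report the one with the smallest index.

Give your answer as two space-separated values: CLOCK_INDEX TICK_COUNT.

Answer: 1 5

Derivation:
clock 0: start=2, rate=0.9, needs 12-2 = 10; ticks = ceil(10/0.9) = ceil(11.1111) = 12; reading at tick 12 = 2 + 0.9*12 = 12.8000
clock 1: start=3, rate=2.0, needs 12-3 = 9; ticks = ceil(9/2.0) = ceil(4.5000) = 5; reading at tick 5 = 3 + 2.0*5 = 13.0000
clock 2: start=5, rate=0.8, needs 12-5 = 7; ticks = ceil(7/0.8) = ceil(8.7500) = 9; reading at tick 9 = 5 + 0.8*9 = 12.2000
clock 3: start=5, rate=1.2, needs 12-5 = 7; ticks = ceil(7/1.2) = ceil(5.8333) = 6; reading at tick 6 = 5 + 1.2*6 = 12.2000
Minimum tick count = 5; winners = [1]; smallest index = 1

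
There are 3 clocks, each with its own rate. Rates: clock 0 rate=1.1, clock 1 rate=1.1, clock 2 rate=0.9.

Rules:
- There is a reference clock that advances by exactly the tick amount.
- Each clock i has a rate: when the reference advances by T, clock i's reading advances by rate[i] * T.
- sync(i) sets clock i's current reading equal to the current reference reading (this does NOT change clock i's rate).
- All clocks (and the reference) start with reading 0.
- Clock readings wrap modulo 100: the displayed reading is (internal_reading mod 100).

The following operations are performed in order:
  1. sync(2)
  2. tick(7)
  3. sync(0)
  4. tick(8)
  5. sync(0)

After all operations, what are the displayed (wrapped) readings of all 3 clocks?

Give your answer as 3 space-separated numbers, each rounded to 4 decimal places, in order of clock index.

Answer: 15.0000 16.5000 13.5000

Derivation:
After op 1 sync(2): ref=0.0000 raw=[0.0000 0.0000 0.0000]
After op 2 tick(7): ref=7.0000 raw=[7.7000 7.7000 6.3000]
After op 3 sync(0): ref=7.0000 raw=[7.0000 7.7000 6.3000]
After op 4 tick(8): ref=15.0000 raw=[15.8000 16.5000 13.5000]
After op 5 sync(0): ref=15.0000 raw=[15.0000 16.5000 13.5000]
Wrap final raw readings (mod 100): 15.0000 mod 100 = 15.0000; 16.5000 mod 100 = 16.5000; 13.5000 mod 100 = 13.5000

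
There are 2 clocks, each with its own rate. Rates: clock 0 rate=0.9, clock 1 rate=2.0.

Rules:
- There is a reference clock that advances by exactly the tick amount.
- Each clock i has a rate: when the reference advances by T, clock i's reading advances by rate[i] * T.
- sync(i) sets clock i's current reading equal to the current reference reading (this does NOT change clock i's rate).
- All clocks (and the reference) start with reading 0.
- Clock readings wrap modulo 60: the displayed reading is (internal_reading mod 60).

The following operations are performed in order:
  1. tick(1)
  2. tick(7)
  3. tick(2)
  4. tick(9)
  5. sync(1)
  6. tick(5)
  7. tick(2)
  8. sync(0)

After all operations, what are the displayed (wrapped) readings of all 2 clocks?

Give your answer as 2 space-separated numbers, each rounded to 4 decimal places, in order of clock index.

After op 1 tick(1): ref=1.0000 raw=[0.9000 2.0000]
After op 2 tick(7): ref=8.0000 raw=[7.2000 16.0000]
After op 3 tick(2): ref=10.0000 raw=[9.0000 20.0000]
After op 4 tick(9): ref=19.0000 raw=[17.1000 38.0000]
After op 5 sync(1): ref=19.0000 raw=[17.1000 19.0000]
After op 6 tick(5): ref=24.0000 raw=[21.6000 29.0000]
After op 7 tick(2): ref=26.0000 raw=[23.4000 33.0000]
After op 8 sync(0): ref=26.0000 raw=[26.0000 33.0000]
Wrap final raw readings (mod 60): 26.0000 mod 60 = 26.0000; 33.0000 mod 60 = 33.0000

Answer: 26.0000 33.0000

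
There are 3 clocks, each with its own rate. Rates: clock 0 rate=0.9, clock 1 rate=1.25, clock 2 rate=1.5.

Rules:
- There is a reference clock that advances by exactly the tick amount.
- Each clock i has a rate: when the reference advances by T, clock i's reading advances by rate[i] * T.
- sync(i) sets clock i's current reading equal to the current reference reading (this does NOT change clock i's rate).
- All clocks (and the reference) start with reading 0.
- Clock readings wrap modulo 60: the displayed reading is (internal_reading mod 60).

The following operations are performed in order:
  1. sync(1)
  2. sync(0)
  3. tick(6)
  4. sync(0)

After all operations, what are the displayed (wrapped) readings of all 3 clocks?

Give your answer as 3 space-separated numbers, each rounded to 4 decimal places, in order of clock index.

After op 1 sync(1): ref=0.0000 raw=[0.0000 0.0000 0.0000]
After op 2 sync(0): ref=0.0000 raw=[0.0000 0.0000 0.0000]
After op 3 tick(6): ref=6.0000 raw=[5.4000 7.5000 9.0000]
After op 4 sync(0): ref=6.0000 raw=[6.0000 7.5000 9.0000]
Wrap final raw readings (mod 60): 6.0000 mod 60 = 6.0000; 7.5000 mod 60 = 7.5000; 9.0000 mod 60 = 9.0000

Answer: 6.0000 7.5000 9.0000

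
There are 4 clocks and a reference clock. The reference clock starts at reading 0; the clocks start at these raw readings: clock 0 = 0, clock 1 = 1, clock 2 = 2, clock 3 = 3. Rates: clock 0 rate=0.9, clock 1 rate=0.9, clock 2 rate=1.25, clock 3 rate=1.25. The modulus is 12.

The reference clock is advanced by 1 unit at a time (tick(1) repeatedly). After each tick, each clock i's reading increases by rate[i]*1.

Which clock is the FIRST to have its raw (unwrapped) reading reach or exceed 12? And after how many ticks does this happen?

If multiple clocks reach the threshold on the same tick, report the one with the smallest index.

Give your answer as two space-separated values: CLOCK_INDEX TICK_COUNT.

clock 0: start=0, rate=0.9, needs 12-0 = 12; ticks = ceil(12/0.9) = ceil(13.3333) = 14; reading at tick 14 = 0 + 0.9*14 = 12.6000
clock 1: start=1, rate=0.9, needs 12-1 = 11; ticks = ceil(11/0.9) = ceil(12.2222) = 13; reading at tick 13 = 1 + 0.9*13 = 12.7000
clock 2: start=2, rate=1.25, needs 12-2 = 10; ticks = ceil(10/1.25) = ceil(8.0000) = 8; reading at tick 8 = 2 + 1.25*8 = 12.0000
clock 3: start=3, rate=1.25, needs 12-3 = 9; ticks = ceil(9/1.25) = ceil(7.2000) = 8; reading at tick 8 = 3 + 1.25*8 = 13.0000
Minimum tick count = 8; winners = [2, 3]; smallest index = 2

Answer: 2 8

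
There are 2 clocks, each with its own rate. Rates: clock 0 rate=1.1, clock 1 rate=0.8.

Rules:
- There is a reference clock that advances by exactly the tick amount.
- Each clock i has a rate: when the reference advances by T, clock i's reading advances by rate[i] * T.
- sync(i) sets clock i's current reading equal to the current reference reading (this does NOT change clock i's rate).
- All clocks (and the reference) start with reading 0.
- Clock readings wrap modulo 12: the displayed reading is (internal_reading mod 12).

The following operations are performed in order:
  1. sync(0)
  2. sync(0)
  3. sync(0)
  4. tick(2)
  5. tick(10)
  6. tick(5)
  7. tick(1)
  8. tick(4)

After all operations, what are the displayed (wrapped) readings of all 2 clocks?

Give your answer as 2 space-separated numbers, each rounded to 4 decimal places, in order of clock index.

After op 1 sync(0): ref=0.0000 raw=[0.0000 0.0000]
After op 2 sync(0): ref=0.0000 raw=[0.0000 0.0000]
After op 3 sync(0): ref=0.0000 raw=[0.0000 0.0000]
After op 4 tick(2): ref=2.0000 raw=[2.2000 1.6000]
After op 5 tick(10): ref=12.0000 raw=[13.2000 9.6000]
After op 6 tick(5): ref=17.0000 raw=[18.7000 13.6000]
After op 7 tick(1): ref=18.0000 raw=[19.8000 14.4000]
After op 8 tick(4): ref=22.0000 raw=[24.2000 17.6000]
Wrap final raw readings (mod 12): 24.2000 mod 12 = 0.2000; 17.6000 mod 12 = 5.6000

Answer: 0.2000 5.6000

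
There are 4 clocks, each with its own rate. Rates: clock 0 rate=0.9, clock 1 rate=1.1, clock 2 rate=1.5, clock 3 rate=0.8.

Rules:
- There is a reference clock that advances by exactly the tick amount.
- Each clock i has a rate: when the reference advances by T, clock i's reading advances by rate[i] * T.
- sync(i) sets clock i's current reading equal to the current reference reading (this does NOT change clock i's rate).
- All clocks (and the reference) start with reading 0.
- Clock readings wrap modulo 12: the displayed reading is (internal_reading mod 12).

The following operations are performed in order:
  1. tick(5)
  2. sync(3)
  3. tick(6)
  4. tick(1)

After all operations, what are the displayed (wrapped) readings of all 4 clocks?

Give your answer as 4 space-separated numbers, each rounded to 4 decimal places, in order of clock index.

Answer: 10.8000 1.2000 6.0000 10.6000

Derivation:
After op 1 tick(5): ref=5.0000 raw=[4.5000 5.5000 7.5000 4.0000]
After op 2 sync(3): ref=5.0000 raw=[4.5000 5.5000 7.5000 5.0000]
After op 3 tick(6): ref=11.0000 raw=[9.9000 12.1000 16.5000 9.8000]
After op 4 tick(1): ref=12.0000 raw=[10.8000 13.2000 18.0000 10.6000]
Wrap final raw readings (mod 12): 10.8000 mod 12 = 10.8000; 13.2000 mod 12 = 1.2000; 18.0000 mod 12 = 6.0000; 10.6000 mod 12 = 10.6000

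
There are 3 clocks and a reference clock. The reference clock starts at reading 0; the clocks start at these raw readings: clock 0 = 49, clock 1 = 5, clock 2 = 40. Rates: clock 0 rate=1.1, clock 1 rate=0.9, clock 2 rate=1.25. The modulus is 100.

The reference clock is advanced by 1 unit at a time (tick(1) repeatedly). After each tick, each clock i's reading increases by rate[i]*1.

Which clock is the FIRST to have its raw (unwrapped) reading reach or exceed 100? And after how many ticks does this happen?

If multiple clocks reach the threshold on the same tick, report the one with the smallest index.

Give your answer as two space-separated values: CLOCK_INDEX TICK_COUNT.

Answer: 0 47

Derivation:
clock 0: start=49, rate=1.1, needs 100-49 = 51; ticks = ceil(51/1.1) = ceil(46.3636) = 47; reading at tick 47 = 49 + 1.1*47 = 100.7000
clock 1: start=5, rate=0.9, needs 100-5 = 95; ticks = ceil(95/0.9) = ceil(105.5556) = 106; reading at tick 106 = 5 + 0.9*106 = 100.4000
clock 2: start=40, rate=1.25, needs 100-40 = 60; ticks = ceil(60/1.25) = ceil(48.0000) = 48; reading at tick 48 = 40 + 1.25*48 = 100.0000
Minimum tick count = 47; winners = [0]; smallest index = 0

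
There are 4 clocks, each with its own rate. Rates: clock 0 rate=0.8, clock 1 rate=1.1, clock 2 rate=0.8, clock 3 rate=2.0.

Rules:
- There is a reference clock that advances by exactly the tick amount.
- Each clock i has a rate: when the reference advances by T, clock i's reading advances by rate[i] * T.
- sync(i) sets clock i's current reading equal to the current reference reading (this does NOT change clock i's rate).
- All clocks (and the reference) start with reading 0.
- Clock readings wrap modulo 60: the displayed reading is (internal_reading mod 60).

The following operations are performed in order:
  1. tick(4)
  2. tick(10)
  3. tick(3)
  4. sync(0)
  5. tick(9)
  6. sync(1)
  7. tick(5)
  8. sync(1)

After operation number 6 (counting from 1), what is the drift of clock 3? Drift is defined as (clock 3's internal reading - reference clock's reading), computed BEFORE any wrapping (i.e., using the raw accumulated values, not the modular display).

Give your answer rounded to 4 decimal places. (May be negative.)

Answer: 26.0000

Derivation:
After op 1 tick(4): ref=4.0000 raw=[3.2000 4.4000 3.2000 8.0000]
After op 2 tick(10): ref=14.0000 raw=[11.2000 15.4000 11.2000 28.0000]
After op 3 tick(3): ref=17.0000 raw=[13.6000 18.7000 13.6000 34.0000]
After op 4 sync(0): ref=17.0000 raw=[17.0000 18.7000 13.6000 34.0000]
After op 5 tick(9): ref=26.0000 raw=[24.2000 28.6000 20.8000 52.0000]
After op 6 sync(1): ref=26.0000 raw=[24.2000 26.0000 20.8000 52.0000]
Drift of clock 3 after op 6: 52.0000 - 26.0000 = 26.0000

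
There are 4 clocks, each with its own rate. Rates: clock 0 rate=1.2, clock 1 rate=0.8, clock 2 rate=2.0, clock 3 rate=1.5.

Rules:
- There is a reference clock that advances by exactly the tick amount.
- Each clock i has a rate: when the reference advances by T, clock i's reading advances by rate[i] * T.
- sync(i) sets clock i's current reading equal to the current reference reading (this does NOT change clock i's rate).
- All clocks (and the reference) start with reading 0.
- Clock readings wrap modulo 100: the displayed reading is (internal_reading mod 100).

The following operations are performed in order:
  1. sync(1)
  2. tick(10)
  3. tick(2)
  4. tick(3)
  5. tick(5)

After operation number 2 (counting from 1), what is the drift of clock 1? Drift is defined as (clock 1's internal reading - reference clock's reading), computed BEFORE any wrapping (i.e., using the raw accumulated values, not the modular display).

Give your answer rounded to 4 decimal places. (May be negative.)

After op 1 sync(1): ref=0.0000 raw=[0.0000 0.0000 0.0000 0.0000]
After op 2 tick(10): ref=10.0000 raw=[12.0000 8.0000 20.0000 15.0000]
Drift of clock 1 after op 2: 8.0000 - 10.0000 = -2.0000

Answer: -2.0000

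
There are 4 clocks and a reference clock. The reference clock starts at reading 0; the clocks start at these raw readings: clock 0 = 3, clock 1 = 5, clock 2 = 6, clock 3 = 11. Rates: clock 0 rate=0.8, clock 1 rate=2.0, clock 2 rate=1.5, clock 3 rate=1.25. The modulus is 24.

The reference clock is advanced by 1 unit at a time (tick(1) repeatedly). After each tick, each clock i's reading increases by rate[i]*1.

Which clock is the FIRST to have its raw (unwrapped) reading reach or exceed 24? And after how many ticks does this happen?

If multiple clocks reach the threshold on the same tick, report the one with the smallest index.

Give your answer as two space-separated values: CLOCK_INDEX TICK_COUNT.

clock 0: start=3, rate=0.8, needs 24-3 = 21; ticks = ceil(21/0.8) = ceil(26.2500) = 27; reading at tick 27 = 3 + 0.8*27 = 24.6000
clock 1: start=5, rate=2.0, needs 24-5 = 19; ticks = ceil(19/2.0) = ceil(9.5000) = 10; reading at tick 10 = 5 + 2.0*10 = 25.0000
clock 2: start=6, rate=1.5, needs 24-6 = 18; ticks = ceil(18/1.5) = ceil(12.0000) = 12; reading at tick 12 = 6 + 1.5*12 = 24.0000
clock 3: start=11, rate=1.25, needs 24-11 = 13; ticks = ceil(13/1.25) = ceil(10.4000) = 11; reading at tick 11 = 11 + 1.25*11 = 24.7500
Minimum tick count = 10; winners = [1]; smallest index = 1

Answer: 1 10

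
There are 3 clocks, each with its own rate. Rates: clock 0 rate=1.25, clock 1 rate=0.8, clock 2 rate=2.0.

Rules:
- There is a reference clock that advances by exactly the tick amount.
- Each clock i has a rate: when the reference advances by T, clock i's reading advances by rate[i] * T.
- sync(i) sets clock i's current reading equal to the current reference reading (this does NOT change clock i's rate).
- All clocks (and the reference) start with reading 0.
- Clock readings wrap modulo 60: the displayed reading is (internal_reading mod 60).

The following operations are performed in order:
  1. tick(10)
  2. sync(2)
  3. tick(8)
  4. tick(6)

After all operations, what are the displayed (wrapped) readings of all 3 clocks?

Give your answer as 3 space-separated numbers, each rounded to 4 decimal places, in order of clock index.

After op 1 tick(10): ref=10.0000 raw=[12.5000 8.0000 20.0000]
After op 2 sync(2): ref=10.0000 raw=[12.5000 8.0000 10.0000]
After op 3 tick(8): ref=18.0000 raw=[22.5000 14.4000 26.0000]
After op 4 tick(6): ref=24.0000 raw=[30.0000 19.2000 38.0000]
Wrap final raw readings (mod 60): 30.0000 mod 60 = 30.0000; 19.2000 mod 60 = 19.2000; 38.0000 mod 60 = 38.0000

Answer: 30.0000 19.2000 38.0000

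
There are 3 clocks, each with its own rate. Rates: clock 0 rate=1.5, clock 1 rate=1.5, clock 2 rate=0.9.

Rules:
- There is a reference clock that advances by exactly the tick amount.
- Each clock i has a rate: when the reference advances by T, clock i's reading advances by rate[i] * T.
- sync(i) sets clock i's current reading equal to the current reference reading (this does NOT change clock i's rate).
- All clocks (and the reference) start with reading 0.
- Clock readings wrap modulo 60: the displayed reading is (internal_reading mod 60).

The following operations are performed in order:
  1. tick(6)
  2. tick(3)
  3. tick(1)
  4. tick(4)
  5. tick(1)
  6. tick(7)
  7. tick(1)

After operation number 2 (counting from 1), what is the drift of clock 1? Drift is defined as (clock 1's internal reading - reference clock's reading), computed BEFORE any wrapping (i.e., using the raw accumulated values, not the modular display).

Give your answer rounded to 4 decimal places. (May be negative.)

After op 1 tick(6): ref=6.0000 raw=[9.0000 9.0000 5.4000]
After op 2 tick(3): ref=9.0000 raw=[13.5000 13.5000 8.1000]
Drift of clock 1 after op 2: 13.5000 - 9.0000 = 4.5000

Answer: 4.5000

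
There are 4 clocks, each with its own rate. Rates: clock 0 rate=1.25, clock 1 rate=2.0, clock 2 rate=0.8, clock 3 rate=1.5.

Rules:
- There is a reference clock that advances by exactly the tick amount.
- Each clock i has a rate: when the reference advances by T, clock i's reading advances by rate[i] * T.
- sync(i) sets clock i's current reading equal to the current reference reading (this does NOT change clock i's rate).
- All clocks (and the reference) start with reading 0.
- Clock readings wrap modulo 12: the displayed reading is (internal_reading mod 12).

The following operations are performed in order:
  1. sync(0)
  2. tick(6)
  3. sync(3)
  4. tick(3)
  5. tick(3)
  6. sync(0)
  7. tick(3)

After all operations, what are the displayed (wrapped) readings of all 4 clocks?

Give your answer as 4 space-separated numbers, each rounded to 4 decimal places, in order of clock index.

Answer: 3.7500 6.0000 0.0000 7.5000

Derivation:
After op 1 sync(0): ref=0.0000 raw=[0.0000 0.0000 0.0000 0.0000]
After op 2 tick(6): ref=6.0000 raw=[7.5000 12.0000 4.8000 9.0000]
After op 3 sync(3): ref=6.0000 raw=[7.5000 12.0000 4.8000 6.0000]
After op 4 tick(3): ref=9.0000 raw=[11.2500 18.0000 7.2000 10.5000]
After op 5 tick(3): ref=12.0000 raw=[15.0000 24.0000 9.6000 15.0000]
After op 6 sync(0): ref=12.0000 raw=[12.0000 24.0000 9.6000 15.0000]
After op 7 tick(3): ref=15.0000 raw=[15.7500 30.0000 12.0000 19.5000]
Wrap final raw readings (mod 12): 15.7500 mod 12 = 3.7500; 30.0000 mod 12 = 6.0000; 12.0000 mod 12 = 0.0000; 19.5000 mod 12 = 7.5000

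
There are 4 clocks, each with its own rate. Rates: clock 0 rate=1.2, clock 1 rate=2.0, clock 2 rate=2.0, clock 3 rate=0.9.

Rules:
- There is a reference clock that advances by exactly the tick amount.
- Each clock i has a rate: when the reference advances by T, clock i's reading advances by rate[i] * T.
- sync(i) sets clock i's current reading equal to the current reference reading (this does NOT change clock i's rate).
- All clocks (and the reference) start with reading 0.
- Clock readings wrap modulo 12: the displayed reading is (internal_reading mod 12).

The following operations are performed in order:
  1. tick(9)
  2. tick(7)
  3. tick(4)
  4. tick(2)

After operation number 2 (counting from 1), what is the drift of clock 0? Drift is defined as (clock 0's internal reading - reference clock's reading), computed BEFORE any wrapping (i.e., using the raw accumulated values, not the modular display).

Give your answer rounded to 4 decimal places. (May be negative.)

Answer: 3.2000

Derivation:
After op 1 tick(9): ref=9.0000 raw=[10.8000 18.0000 18.0000 8.1000]
After op 2 tick(7): ref=16.0000 raw=[19.2000 32.0000 32.0000 14.4000]
Drift of clock 0 after op 2: 19.2000 - 16.0000 = 3.2000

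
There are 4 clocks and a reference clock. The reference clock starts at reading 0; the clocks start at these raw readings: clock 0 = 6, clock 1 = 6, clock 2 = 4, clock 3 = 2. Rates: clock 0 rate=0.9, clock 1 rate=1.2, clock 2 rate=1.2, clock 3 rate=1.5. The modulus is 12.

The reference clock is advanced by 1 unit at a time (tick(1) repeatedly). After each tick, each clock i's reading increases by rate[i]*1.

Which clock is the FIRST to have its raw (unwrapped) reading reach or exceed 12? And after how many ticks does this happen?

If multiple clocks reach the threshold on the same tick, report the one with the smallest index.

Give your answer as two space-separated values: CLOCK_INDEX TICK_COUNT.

Answer: 1 5

Derivation:
clock 0: start=6, rate=0.9, needs 12-6 = 6; ticks = ceil(6/0.9) = ceil(6.6667) = 7; reading at tick 7 = 6 + 0.9*7 = 12.3000
clock 1: start=6, rate=1.2, needs 12-6 = 6; ticks = ceil(6/1.2) = ceil(5.0000) = 5; reading at tick 5 = 6 + 1.2*5 = 12.0000
clock 2: start=4, rate=1.2, needs 12-4 = 8; ticks = ceil(8/1.2) = ceil(6.6667) = 7; reading at tick 7 = 4 + 1.2*7 = 12.4000
clock 3: start=2, rate=1.5, needs 12-2 = 10; ticks = ceil(10/1.5) = ceil(6.6667) = 7; reading at tick 7 = 2 + 1.5*7 = 12.5000
Minimum tick count = 5; winners = [1]; smallest index = 1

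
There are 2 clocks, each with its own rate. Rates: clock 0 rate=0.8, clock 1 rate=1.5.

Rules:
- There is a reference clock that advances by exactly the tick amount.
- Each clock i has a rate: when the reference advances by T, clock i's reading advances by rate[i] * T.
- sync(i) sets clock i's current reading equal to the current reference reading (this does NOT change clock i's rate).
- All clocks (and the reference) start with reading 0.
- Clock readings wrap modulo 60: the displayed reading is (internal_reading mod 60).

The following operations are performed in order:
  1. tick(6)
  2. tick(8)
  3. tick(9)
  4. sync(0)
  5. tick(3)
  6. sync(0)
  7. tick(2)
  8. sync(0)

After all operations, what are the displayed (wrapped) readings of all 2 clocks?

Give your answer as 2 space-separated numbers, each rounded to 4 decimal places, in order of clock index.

Answer: 28.0000 42.0000

Derivation:
After op 1 tick(6): ref=6.0000 raw=[4.8000 9.0000]
After op 2 tick(8): ref=14.0000 raw=[11.2000 21.0000]
After op 3 tick(9): ref=23.0000 raw=[18.4000 34.5000]
After op 4 sync(0): ref=23.0000 raw=[23.0000 34.5000]
After op 5 tick(3): ref=26.0000 raw=[25.4000 39.0000]
After op 6 sync(0): ref=26.0000 raw=[26.0000 39.0000]
After op 7 tick(2): ref=28.0000 raw=[27.6000 42.0000]
After op 8 sync(0): ref=28.0000 raw=[28.0000 42.0000]
Wrap final raw readings (mod 60): 28.0000 mod 60 = 28.0000; 42.0000 mod 60 = 42.0000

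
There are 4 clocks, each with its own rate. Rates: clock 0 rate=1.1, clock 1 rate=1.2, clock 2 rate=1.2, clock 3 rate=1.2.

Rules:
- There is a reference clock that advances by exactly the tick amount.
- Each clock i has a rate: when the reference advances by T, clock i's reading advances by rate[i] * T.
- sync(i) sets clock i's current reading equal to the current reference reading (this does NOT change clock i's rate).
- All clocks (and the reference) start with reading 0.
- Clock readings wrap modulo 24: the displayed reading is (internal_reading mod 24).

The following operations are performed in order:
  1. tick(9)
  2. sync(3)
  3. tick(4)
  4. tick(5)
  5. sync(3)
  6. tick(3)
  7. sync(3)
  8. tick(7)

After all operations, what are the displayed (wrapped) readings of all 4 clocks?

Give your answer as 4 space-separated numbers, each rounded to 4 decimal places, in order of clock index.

After op 1 tick(9): ref=9.0000 raw=[9.9000 10.8000 10.8000 10.8000]
After op 2 sync(3): ref=9.0000 raw=[9.9000 10.8000 10.8000 9.0000]
After op 3 tick(4): ref=13.0000 raw=[14.3000 15.6000 15.6000 13.8000]
After op 4 tick(5): ref=18.0000 raw=[19.8000 21.6000 21.6000 19.8000]
After op 5 sync(3): ref=18.0000 raw=[19.8000 21.6000 21.6000 18.0000]
After op 6 tick(3): ref=21.0000 raw=[23.1000 25.2000 25.2000 21.6000]
After op 7 sync(3): ref=21.0000 raw=[23.1000 25.2000 25.2000 21.0000]
After op 8 tick(7): ref=28.0000 raw=[30.8000 33.6000 33.6000 29.4000]
Wrap final raw readings (mod 24): 30.8000 mod 24 = 6.8000; 33.6000 mod 24 = 9.6000; 33.6000 mod 24 = 9.6000; 29.4000 mod 24 = 5.4000

Answer: 6.8000 9.6000 9.6000 5.4000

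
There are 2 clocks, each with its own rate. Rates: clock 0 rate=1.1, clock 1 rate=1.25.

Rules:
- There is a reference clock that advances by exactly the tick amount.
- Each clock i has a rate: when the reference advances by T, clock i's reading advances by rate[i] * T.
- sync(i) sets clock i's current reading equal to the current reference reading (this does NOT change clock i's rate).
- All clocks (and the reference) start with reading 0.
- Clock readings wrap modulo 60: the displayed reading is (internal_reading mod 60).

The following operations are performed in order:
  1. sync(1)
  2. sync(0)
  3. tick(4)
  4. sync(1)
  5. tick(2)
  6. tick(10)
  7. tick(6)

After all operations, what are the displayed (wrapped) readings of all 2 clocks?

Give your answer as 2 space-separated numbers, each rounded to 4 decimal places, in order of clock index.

Answer: 24.2000 26.5000

Derivation:
After op 1 sync(1): ref=0.0000 raw=[0.0000 0.0000]
After op 2 sync(0): ref=0.0000 raw=[0.0000 0.0000]
After op 3 tick(4): ref=4.0000 raw=[4.4000 5.0000]
After op 4 sync(1): ref=4.0000 raw=[4.4000 4.0000]
After op 5 tick(2): ref=6.0000 raw=[6.6000 6.5000]
After op 6 tick(10): ref=16.0000 raw=[17.6000 19.0000]
After op 7 tick(6): ref=22.0000 raw=[24.2000 26.5000]
Wrap final raw readings (mod 60): 24.2000 mod 60 = 24.2000; 26.5000 mod 60 = 26.5000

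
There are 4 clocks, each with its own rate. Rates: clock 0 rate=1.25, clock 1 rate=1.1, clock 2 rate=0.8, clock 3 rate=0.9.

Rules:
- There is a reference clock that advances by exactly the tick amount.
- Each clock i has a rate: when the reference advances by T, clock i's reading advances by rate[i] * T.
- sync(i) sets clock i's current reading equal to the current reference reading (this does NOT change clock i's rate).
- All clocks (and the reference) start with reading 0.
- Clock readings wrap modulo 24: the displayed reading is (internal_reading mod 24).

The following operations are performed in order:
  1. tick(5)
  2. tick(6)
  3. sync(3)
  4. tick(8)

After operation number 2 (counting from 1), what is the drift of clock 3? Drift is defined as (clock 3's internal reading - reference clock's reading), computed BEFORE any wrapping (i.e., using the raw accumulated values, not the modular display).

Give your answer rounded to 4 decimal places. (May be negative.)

Answer: -1.1000

Derivation:
After op 1 tick(5): ref=5.0000 raw=[6.2500 5.5000 4.0000 4.5000]
After op 2 tick(6): ref=11.0000 raw=[13.7500 12.1000 8.8000 9.9000]
Drift of clock 3 after op 2: 9.9000 - 11.0000 = -1.1000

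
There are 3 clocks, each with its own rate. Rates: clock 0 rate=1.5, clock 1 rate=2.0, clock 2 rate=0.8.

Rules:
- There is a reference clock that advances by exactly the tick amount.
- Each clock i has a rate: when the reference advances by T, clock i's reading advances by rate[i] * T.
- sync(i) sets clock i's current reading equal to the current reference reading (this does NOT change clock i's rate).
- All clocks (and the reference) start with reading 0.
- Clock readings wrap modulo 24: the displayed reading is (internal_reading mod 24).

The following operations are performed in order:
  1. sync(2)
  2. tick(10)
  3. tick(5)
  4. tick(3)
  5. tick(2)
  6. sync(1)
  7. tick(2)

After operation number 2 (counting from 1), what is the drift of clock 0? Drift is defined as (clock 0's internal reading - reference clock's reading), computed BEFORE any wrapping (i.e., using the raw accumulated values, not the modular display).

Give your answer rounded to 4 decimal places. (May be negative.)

Answer: 5.0000

Derivation:
After op 1 sync(2): ref=0.0000 raw=[0.0000 0.0000 0.0000]
After op 2 tick(10): ref=10.0000 raw=[15.0000 20.0000 8.0000]
Drift of clock 0 after op 2: 15.0000 - 10.0000 = 5.0000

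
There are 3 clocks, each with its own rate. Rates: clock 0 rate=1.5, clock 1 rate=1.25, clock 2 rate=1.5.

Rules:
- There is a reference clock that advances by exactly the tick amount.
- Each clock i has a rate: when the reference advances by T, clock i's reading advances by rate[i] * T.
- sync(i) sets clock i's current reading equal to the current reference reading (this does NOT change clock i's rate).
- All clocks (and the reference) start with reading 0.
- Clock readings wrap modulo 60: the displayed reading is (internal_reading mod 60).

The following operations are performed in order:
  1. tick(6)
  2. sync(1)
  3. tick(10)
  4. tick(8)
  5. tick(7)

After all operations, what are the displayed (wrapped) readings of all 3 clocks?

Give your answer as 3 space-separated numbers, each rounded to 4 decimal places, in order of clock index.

Answer: 46.5000 37.2500 46.5000

Derivation:
After op 1 tick(6): ref=6.0000 raw=[9.0000 7.5000 9.0000]
After op 2 sync(1): ref=6.0000 raw=[9.0000 6.0000 9.0000]
After op 3 tick(10): ref=16.0000 raw=[24.0000 18.5000 24.0000]
After op 4 tick(8): ref=24.0000 raw=[36.0000 28.5000 36.0000]
After op 5 tick(7): ref=31.0000 raw=[46.5000 37.2500 46.5000]
Wrap final raw readings (mod 60): 46.5000 mod 60 = 46.5000; 37.2500 mod 60 = 37.2500; 46.5000 mod 60 = 46.5000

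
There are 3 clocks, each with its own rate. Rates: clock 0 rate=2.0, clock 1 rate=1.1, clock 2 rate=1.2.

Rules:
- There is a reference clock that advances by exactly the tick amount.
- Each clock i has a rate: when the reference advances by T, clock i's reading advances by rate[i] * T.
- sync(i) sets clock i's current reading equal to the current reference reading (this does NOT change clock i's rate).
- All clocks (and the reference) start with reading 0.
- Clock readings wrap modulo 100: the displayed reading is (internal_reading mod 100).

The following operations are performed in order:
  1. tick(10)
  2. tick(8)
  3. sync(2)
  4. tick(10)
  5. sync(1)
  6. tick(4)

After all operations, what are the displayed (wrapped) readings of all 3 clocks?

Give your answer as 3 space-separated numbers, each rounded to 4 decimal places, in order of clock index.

Answer: 64.0000 32.4000 34.8000

Derivation:
After op 1 tick(10): ref=10.0000 raw=[20.0000 11.0000 12.0000]
After op 2 tick(8): ref=18.0000 raw=[36.0000 19.8000 21.6000]
After op 3 sync(2): ref=18.0000 raw=[36.0000 19.8000 18.0000]
After op 4 tick(10): ref=28.0000 raw=[56.0000 30.8000 30.0000]
After op 5 sync(1): ref=28.0000 raw=[56.0000 28.0000 30.0000]
After op 6 tick(4): ref=32.0000 raw=[64.0000 32.4000 34.8000]
Wrap final raw readings (mod 100): 64.0000 mod 100 = 64.0000; 32.4000 mod 100 = 32.4000; 34.8000 mod 100 = 34.8000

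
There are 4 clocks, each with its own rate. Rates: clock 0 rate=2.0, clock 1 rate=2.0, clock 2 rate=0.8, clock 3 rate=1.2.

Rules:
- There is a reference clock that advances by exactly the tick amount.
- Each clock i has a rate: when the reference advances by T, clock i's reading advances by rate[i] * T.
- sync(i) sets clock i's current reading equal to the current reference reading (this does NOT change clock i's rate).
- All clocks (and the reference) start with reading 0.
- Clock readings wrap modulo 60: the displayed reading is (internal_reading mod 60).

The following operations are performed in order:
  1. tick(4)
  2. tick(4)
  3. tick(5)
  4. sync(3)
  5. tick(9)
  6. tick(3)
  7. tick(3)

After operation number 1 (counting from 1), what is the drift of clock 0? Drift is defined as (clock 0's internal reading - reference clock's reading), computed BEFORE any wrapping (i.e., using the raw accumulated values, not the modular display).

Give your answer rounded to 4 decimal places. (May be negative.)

After op 1 tick(4): ref=4.0000 raw=[8.0000 8.0000 3.2000 4.8000]
Drift of clock 0 after op 1: 8.0000 - 4.0000 = 4.0000

Answer: 4.0000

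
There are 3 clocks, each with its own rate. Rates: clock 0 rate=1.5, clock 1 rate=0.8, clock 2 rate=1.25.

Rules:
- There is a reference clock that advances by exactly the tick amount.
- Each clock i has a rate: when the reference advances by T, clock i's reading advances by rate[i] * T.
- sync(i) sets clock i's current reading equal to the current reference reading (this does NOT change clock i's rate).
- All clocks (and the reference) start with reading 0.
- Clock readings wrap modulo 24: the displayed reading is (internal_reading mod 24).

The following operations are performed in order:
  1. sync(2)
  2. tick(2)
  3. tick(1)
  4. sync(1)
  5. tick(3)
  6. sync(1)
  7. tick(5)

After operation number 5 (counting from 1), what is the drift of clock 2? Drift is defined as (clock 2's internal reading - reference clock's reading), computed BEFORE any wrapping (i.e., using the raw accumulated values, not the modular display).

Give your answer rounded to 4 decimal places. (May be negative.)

After op 1 sync(2): ref=0.0000 raw=[0.0000 0.0000 0.0000]
After op 2 tick(2): ref=2.0000 raw=[3.0000 1.6000 2.5000]
After op 3 tick(1): ref=3.0000 raw=[4.5000 2.4000 3.7500]
After op 4 sync(1): ref=3.0000 raw=[4.5000 3.0000 3.7500]
After op 5 tick(3): ref=6.0000 raw=[9.0000 5.4000 7.5000]
Drift of clock 2 after op 5: 7.5000 - 6.0000 = 1.5000

Answer: 1.5000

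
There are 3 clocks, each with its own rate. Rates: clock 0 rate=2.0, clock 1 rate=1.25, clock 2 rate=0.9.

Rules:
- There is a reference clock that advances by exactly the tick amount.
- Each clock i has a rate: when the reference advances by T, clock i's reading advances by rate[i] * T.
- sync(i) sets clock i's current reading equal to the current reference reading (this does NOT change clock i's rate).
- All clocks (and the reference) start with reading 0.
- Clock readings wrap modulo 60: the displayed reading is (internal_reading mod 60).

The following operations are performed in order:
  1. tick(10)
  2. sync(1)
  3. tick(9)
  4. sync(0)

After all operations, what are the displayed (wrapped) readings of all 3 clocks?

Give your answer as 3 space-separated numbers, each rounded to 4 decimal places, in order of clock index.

After op 1 tick(10): ref=10.0000 raw=[20.0000 12.5000 9.0000]
After op 2 sync(1): ref=10.0000 raw=[20.0000 10.0000 9.0000]
After op 3 tick(9): ref=19.0000 raw=[38.0000 21.2500 17.1000]
After op 4 sync(0): ref=19.0000 raw=[19.0000 21.2500 17.1000]
Wrap final raw readings (mod 60): 19.0000 mod 60 = 19.0000; 21.2500 mod 60 = 21.2500; 17.1000 mod 60 = 17.1000

Answer: 19.0000 21.2500 17.1000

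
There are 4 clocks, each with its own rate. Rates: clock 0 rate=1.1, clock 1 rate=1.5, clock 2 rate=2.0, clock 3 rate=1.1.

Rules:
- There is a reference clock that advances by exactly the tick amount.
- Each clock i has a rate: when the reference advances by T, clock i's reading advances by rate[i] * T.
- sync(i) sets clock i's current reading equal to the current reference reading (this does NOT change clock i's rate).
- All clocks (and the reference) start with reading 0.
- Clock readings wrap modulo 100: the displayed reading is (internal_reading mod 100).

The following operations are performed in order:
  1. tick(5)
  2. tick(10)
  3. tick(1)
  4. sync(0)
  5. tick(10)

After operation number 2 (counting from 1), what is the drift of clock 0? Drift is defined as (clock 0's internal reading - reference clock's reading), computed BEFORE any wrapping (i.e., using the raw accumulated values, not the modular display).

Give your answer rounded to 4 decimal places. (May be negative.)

After op 1 tick(5): ref=5.0000 raw=[5.5000 7.5000 10.0000 5.5000]
After op 2 tick(10): ref=15.0000 raw=[16.5000 22.5000 30.0000 16.5000]
Drift of clock 0 after op 2: 16.5000 - 15.0000 = 1.5000

Answer: 1.5000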